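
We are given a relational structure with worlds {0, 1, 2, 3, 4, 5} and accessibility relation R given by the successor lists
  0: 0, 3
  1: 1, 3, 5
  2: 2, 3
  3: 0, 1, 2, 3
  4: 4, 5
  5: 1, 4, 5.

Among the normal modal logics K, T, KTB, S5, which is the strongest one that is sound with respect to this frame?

KTB

Reflexive (axiom T): yes — every world is R-related to itself.
Symmetric (axiom B): yes — every pair in R has its reverse in R.
Euclidean (axiom 5): no — 1 R 3 and 1 R 5, but not 3 R 5.
So F validates K, T, KTB; S5 would additionally require R to be Euclidean. The strongest is KTB.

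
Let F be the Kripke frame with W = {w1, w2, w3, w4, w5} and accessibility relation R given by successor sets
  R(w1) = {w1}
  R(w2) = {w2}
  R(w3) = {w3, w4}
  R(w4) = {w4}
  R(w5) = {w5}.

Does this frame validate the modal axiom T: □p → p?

Axiom T corresponds to the accessibility relation being reflexive.
Reflexive: yes — every world is R-related to itself.

Yes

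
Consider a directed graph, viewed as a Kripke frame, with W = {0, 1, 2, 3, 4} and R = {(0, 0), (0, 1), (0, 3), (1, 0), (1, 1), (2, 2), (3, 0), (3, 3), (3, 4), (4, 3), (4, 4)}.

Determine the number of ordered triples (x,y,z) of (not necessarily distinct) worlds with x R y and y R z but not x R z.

Enumerating: (0,3,4), (1,0,3), (3,0,1), (4,3,0).

4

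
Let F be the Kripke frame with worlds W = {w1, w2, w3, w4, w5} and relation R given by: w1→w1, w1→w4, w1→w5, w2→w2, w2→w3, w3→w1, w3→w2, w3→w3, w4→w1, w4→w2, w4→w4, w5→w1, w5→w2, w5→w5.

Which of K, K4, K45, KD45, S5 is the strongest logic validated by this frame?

K

Transitive (axiom 4): no — w1 R w4 and w4 R w2, but not w1 R w2.
Euclidean (axiom 5): no — w1 R w4 and w1 R w5, but not w4 R w5.
Serial (axiom D): yes — every world has a successor (e.g. w1 R w1).
Reflexive (axiom T): yes — every world is R-related to itself.
So F validates K; K4 would additionally require R to be transitive. The strongest is K.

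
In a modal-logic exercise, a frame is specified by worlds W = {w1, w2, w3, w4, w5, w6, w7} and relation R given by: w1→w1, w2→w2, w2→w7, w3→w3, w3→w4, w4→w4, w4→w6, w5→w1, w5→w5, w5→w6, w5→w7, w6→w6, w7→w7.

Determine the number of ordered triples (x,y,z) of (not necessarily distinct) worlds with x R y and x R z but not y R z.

Enumerating: (w2,w7,w2), (w3,w4,w3), (w4,w6,w4), (w5,w1,w5), (w5,w1,w6), (w5,w1,w7), (w5,w6,w1), (w5,w6,w5), (w5,w6,w7), (w5,w7,w1), (w5,w7,w5), (w5,w7,w6).

12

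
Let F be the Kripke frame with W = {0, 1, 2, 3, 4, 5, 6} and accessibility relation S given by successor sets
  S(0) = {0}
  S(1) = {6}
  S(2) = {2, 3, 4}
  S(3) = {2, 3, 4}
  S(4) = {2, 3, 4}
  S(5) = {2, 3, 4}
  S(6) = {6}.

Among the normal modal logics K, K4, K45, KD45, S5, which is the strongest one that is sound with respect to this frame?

Transitive (axiom 4): yes — every two-step S-path is closed by a direct edge.
Euclidean (axiom 5): yes — any two successors of a common world are S-related.
Serial (axiom D): yes — every world has a successor (e.g. 0 S 0).
Reflexive (axiom T): no — 1 is not related to itself.
So F validates K, K4, K45, KD45; S5 would additionally require S to be reflexive. The strongest is KD45.

KD45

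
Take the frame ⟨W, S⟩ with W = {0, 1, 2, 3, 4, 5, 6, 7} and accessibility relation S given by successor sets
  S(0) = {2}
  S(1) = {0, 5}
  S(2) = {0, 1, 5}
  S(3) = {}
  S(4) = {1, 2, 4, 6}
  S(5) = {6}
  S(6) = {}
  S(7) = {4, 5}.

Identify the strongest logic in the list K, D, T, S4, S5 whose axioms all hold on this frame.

K

Serial (axiom D): no — 3 has no S-successor.
Reflexive (axiom T): no — 0 is not related to itself.
Transitive (axiom 4): no — 0 S 2 and 2 S 1, but not 0 S 1.
Euclidean (axiom 5): no — 1 S 0 and 1 S 5, but not 0 S 5.
So F validates K; D would additionally require S to be serial. The strongest is K.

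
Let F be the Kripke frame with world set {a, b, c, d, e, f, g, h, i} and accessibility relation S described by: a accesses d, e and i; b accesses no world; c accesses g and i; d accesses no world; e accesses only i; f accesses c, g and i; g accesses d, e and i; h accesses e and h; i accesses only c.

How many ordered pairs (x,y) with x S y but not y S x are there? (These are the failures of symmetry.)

Enumerating: (a,d), (a,e), (a,i), (c,g), (e,i), (f,c), (f,g), (f,i), (g,d), (g,e), (g,i), (h,e).

12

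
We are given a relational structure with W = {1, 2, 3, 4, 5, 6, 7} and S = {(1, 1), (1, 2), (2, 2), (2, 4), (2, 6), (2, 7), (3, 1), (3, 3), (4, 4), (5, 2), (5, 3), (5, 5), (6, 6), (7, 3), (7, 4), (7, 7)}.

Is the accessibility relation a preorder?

Reflexive: yes — every world is S-related to itself.
Transitive: no — 1 S 2 and 2 S 4, but not 1 S 4.
So S is not a preorder.

No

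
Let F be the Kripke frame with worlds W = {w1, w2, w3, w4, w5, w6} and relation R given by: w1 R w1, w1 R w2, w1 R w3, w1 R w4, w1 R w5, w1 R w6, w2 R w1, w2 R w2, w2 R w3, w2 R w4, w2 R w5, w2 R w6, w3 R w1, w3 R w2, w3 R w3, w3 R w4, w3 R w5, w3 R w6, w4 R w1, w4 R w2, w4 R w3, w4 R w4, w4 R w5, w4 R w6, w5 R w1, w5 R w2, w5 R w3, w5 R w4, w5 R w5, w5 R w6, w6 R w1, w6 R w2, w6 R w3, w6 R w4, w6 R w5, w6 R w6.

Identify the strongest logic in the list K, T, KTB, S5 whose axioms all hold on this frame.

S5

Reflexive (axiom T): yes — every world is R-related to itself.
Symmetric (axiom B): yes — every pair in R has its reverse in R.
Euclidean (axiom 5): yes — any two successors of a common world are R-related.
So F validates K, T, KTB, S5. The strongest is S5.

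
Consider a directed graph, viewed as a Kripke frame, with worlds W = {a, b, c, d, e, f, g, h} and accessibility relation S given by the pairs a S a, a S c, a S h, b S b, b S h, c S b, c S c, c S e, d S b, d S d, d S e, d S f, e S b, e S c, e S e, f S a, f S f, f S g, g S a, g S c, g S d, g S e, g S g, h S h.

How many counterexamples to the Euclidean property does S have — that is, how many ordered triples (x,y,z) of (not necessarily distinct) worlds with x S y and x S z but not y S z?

Enumerating: (a,c,a), (a,c,h), (a,h,a), (a,h,c), (b,h,b), (c,b,c), (c,b,e), (d,b,d), (d,b,e), (d,b,f), (d,e,d), (d,e,f), … and 20 more.
Total: 32.

32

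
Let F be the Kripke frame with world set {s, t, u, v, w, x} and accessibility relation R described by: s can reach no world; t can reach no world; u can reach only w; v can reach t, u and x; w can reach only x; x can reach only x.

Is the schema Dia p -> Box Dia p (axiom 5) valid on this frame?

By correspondence theory, 5 is valid on a frame iff R is Euclidean.
Euclidean: no — v R t and v R u, but not t R u.

No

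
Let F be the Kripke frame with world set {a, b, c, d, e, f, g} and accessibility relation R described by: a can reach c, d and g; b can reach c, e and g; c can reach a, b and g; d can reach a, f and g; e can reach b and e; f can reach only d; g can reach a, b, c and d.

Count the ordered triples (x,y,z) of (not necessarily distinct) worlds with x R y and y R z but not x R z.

35

Enumerating: (a,c,a), (a,c,b), (a,d,a), (a,d,f), (a,g,a), (a,g,b), (b,c,a), (b,c,b), (b,e,b), (b,g,a), (b,g,b), (b,g,d), … and 23 more.
Total: 35.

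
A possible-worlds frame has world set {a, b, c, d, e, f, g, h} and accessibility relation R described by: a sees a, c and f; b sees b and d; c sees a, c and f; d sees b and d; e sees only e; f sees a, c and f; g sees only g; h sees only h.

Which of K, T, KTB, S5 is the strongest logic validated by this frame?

S5

Reflexive (axiom T): yes — every world is R-related to itself.
Symmetric (axiom B): yes — every pair in R has its reverse in R.
Euclidean (axiom 5): yes — any two successors of a common world are R-related.
So F validates K, T, KTB, S5. The strongest is S5.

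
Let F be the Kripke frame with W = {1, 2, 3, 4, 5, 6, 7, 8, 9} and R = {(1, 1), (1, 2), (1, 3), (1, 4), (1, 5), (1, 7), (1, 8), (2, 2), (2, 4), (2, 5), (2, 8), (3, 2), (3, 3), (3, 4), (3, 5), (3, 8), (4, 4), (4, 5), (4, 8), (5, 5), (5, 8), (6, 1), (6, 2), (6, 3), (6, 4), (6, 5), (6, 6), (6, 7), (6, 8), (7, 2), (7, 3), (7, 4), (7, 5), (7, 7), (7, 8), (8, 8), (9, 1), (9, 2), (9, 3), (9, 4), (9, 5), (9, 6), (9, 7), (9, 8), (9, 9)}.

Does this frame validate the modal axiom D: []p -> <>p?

Yes

Axiom D corresponds to the accessibility relation being serial.
Serial: yes — every world has a successor (e.g. 1 R 1).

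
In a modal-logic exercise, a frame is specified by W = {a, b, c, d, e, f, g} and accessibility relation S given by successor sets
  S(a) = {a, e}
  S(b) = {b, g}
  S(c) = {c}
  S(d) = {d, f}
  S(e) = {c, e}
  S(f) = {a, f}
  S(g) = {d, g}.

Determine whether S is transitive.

No

Transitive: no — a S e and e S c, but not a S c.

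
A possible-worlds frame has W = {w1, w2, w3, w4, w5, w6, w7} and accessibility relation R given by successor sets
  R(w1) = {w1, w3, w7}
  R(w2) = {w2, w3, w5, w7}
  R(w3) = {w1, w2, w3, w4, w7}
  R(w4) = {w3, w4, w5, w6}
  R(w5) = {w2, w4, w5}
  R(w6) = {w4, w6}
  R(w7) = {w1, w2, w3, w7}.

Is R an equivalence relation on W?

Reflexive: yes — every world is R-related to itself.
Symmetric: yes — every pair in R has its reverse in R.
Transitive: no — w1 R w3 and w3 R w2, but not w1 R w2.
So R is not an equivalence relation.

No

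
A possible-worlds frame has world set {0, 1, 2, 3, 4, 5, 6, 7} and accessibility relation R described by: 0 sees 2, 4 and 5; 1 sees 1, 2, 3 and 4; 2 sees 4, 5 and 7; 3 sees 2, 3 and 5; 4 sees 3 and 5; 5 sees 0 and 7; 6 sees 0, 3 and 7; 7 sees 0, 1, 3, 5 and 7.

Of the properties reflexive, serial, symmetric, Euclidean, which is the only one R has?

Reflexive: no — 0 is not related to itself.
Serial: yes — every world has a successor (e.g. 0 R 2).
Symmetric: no — 0 R 2 but not 2 R 0.
Euclidean: no — 0 R 4 and 0 R 2, but not 4 R 2.
Only serial holds.

serial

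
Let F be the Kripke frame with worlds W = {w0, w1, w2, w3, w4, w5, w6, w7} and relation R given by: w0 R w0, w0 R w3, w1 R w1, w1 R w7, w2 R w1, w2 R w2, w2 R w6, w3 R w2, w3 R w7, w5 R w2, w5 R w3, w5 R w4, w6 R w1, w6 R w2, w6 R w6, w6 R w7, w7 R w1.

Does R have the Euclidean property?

Euclidean: no — w2 R w1 and w2 R w6, but not w1 R w6.

No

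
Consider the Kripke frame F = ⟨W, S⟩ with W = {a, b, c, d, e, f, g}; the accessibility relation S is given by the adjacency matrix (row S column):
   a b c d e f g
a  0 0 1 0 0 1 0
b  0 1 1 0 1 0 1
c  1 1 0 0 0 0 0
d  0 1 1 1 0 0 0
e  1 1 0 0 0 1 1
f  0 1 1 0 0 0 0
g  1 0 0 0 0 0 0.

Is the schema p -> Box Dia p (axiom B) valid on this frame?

Axiom B corresponds to the accessibility relation being symmetric.
Symmetric: no — a S f but not f S a.

No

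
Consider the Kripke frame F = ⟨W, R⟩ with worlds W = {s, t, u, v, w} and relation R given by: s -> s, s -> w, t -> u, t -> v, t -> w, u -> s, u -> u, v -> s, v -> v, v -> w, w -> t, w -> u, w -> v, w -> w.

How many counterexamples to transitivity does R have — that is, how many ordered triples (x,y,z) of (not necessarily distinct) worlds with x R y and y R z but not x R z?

11

Enumerating: (s,w,t), (s,w,u), (s,w,v), (t,u,s), (t,v,s), (t,w,t), (u,s,w), (v,w,t), (v,w,u), (w,u,s), (w,v,s).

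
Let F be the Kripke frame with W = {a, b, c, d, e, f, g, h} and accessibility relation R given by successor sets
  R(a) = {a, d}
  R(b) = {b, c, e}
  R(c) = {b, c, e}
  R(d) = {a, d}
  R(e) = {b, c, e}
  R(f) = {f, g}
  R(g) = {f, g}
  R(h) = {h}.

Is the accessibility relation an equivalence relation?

Reflexive: yes — every world is R-related to itself.
Symmetric: yes — every pair in R has its reverse in R.
Transitive: yes — every two-step R-path is closed by a direct edge.
So R is an equivalence relation.

Yes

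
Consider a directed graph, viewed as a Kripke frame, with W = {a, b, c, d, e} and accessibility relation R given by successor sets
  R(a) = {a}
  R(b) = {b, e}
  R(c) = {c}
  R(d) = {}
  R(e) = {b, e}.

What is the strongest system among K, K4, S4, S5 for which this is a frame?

Transitive (axiom 4): yes — every two-step R-path is closed by a direct edge.
Reflexive (axiom T): no — d is not related to itself.
Euclidean (axiom 5): yes — any two successors of a common world are R-related.
So F validates K, K4; S4 would additionally require R to be reflexive. The strongest is K4.

K4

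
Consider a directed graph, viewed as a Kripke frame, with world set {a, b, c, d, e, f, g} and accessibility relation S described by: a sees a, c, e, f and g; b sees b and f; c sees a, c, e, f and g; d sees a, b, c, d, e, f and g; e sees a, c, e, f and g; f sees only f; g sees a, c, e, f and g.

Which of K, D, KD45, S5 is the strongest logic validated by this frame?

Serial (axiom D): yes — every world has a successor (e.g. a S a).
Euclidean (axiom 5): no — a S f and a S c, but not f S c.
Transitive (axiom 4): yes — every two-step S-path is closed by a direct edge.
Reflexive (axiom T): yes — every world is S-related to itself.
So F validates K, D; KD45 would additionally require S to be Euclidean. The strongest is D.

D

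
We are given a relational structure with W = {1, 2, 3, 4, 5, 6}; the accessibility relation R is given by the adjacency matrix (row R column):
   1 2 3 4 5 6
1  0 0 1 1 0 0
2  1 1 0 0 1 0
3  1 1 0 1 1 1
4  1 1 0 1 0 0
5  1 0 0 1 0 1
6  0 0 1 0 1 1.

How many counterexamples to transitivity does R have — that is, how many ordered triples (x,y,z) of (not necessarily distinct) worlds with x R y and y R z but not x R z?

Enumerating: (1,3,1), (1,3,2), (1,3,5), (1,3,6), (1,4,1), (1,4,2), (2,1,3), (2,1,4), (2,5,4), (2,5,6), (3,1,3), (3,6,3), … and 11 more.
Total: 23.

23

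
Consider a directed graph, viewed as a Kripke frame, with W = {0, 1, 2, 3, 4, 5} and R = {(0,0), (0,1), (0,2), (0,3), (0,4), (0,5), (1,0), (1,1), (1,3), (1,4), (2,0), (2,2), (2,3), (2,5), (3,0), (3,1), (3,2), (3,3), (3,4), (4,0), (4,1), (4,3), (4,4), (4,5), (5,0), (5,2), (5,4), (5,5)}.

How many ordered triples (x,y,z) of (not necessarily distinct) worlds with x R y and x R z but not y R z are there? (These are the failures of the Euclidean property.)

Enumerating: (0,1,2), (0,1,5), (0,2,1), (0,2,4), (0,3,5), (0,4,2), (0,5,1), (0,5,3), (2,3,5), (2,5,3), (3,1,2), (3,2,1), … and 8 more.
Total: 20.

20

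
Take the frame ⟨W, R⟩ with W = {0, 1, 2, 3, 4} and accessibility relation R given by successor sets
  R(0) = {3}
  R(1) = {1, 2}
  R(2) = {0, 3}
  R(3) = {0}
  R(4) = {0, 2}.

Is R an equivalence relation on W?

No

Reflexive: no — 0 is not related to itself.
Symmetric: no — 1 R 2 but not 2 R 1.
Transitive: no — 1 R 2 and 2 R 0, but not 1 R 0.
So R is not an equivalence relation.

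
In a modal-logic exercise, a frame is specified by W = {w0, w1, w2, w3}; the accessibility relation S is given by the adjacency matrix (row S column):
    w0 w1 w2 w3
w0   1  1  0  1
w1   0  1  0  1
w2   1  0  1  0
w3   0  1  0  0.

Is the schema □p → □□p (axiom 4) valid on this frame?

Axiom 4 corresponds to the accessibility relation being transitive.
Transitive: no — w2 S w0 and w0 S w1, but not w2 S w1.

No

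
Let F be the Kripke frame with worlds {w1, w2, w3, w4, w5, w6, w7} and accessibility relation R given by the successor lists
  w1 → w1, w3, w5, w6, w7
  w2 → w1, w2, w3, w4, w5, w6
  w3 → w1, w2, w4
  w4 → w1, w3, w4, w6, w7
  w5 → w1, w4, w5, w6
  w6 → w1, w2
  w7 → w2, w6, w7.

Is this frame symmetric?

No

Symmetric: no — w1 R w7 but not w7 R w1.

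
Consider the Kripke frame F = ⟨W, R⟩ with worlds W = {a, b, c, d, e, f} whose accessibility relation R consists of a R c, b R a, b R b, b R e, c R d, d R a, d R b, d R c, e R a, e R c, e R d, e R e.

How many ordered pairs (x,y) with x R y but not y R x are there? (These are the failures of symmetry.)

Enumerating: (a,c), (b,a), (b,e), (d,a), (d,b), (e,a), (e,c), (e,d).

8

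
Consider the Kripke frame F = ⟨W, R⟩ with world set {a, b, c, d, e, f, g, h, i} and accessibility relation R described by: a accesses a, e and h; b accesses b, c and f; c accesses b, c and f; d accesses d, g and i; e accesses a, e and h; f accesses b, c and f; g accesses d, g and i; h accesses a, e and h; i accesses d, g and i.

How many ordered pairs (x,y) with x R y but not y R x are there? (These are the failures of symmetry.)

0

R is symmetric; there are no such tuples.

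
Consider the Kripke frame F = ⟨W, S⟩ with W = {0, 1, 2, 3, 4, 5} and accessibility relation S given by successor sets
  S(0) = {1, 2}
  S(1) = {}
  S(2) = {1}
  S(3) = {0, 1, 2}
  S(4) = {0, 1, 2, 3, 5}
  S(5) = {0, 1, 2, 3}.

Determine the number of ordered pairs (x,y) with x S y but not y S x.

Enumerating: (0,1), (0,2), (2,1), (3,0), (3,1), (3,2), (4,0), (4,1), (4,2), (4,3), (4,5), (5,0), (5,1), (5,2), (5,3).

15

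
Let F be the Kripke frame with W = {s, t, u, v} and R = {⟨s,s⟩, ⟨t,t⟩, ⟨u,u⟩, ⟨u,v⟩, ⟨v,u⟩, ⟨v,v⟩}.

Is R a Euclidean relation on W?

Euclidean: yes — any two successors of a common world are R-related.

Yes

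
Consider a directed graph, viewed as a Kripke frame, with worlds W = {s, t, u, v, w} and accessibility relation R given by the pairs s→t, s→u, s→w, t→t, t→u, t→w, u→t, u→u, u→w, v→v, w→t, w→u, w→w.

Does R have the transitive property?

Transitive: yes — every two-step R-path is closed by a direct edge.

Yes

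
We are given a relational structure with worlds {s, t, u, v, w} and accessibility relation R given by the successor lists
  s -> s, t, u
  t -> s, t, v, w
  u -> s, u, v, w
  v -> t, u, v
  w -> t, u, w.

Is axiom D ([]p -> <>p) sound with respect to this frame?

By correspondence theory, D is valid on a frame iff R is serial.
Serial: yes — every world has a successor (e.g. s R s).

Yes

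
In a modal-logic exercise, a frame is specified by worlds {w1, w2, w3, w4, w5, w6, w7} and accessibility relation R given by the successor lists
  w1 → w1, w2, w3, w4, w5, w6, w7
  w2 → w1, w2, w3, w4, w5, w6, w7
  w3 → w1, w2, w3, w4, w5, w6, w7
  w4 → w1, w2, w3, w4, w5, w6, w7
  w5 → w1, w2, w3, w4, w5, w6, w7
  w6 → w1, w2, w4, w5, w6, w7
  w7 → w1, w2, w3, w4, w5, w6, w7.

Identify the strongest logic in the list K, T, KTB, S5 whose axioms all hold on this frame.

Reflexive (axiom T): yes — every world is R-related to itself.
Symmetric (axiom B): no — w3 R w6 but not w6 R w3.
Euclidean (axiom 5): no — w1 R w6 and w1 R w3, but not w6 R w3.
So F validates K, T; KTB would additionally require R to be symmetric. The strongest is T.

T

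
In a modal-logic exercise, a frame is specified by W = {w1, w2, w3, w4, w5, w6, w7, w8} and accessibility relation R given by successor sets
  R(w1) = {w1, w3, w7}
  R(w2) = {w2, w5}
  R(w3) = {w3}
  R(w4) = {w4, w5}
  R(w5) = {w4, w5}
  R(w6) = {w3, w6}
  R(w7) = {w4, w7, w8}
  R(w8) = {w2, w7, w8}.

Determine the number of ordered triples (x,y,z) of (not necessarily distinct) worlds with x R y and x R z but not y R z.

12

Enumerating: (w1,w3,w1), (w1,w3,w7), (w1,w7,w1), (w1,w7,w3), (w2,w5,w2), (w6,w3,w6), (w7,w4,w7), (w7,w4,w8), (w7,w8,w4), (w8,w2,w7), (w8,w2,w8), (w8,w7,w2).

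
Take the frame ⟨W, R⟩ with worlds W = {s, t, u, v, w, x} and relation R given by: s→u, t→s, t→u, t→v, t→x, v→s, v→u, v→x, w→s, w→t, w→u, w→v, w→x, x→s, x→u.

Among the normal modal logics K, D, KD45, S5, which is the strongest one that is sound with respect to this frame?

K

Serial (axiom D): no — u has no R-successor.
Euclidean (axiom 5): no — t R s and t R v, but not s R v.
Transitive (axiom 4): yes — every two-step R-path is closed by a direct edge.
Reflexive (axiom T): no — s is not related to itself.
So F validates K; D would additionally require R to be serial. The strongest is K.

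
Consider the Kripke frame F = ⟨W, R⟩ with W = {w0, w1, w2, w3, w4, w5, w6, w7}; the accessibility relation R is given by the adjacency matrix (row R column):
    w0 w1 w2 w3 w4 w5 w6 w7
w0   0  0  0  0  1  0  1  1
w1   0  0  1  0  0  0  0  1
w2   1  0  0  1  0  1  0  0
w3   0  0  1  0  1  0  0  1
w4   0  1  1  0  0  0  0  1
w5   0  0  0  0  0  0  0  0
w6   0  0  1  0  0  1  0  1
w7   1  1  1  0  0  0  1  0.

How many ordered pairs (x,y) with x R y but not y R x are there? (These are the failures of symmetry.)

Enumerating: (w0,w4), (w0,w6), (w1,w2), (w2,w0), (w2,w5), (w3,w4), (w3,w7), (w4,w1), (w4,w2), (w4,w7), (w6,w2), (w6,w5), (w7,w2).

13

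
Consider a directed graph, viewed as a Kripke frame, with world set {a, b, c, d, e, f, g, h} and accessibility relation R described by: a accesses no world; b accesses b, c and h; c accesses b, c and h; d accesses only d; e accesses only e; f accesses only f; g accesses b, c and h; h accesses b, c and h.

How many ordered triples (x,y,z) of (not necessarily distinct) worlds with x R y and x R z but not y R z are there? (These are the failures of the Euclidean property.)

0

R is Euclidean; there are no such tuples.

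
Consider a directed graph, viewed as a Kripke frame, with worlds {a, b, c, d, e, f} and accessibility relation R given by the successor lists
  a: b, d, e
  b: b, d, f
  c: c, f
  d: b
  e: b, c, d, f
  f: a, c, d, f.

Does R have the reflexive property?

No

Reflexive: no — a is not related to itself.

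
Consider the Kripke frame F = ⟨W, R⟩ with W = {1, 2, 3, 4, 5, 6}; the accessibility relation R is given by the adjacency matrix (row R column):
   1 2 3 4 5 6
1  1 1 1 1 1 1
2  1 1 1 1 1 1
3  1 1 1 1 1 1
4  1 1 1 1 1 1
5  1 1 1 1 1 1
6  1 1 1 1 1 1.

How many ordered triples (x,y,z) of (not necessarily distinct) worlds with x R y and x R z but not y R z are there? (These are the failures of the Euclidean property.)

0

R is Euclidean; there are no such tuples.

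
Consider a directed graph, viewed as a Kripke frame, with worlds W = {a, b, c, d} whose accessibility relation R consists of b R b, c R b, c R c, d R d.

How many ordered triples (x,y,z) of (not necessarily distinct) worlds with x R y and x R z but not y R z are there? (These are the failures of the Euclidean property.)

Enumerating: (c,b,c).

1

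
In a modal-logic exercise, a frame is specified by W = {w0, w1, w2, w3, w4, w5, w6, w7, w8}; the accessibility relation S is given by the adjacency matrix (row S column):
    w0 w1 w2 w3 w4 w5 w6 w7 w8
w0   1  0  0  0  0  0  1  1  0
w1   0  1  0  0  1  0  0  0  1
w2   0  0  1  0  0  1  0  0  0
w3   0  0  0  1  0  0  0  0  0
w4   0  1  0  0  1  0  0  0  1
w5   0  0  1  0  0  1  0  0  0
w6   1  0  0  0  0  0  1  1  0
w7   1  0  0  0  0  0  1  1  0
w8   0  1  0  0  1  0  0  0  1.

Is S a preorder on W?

Reflexive: yes — every world is S-related to itself.
Transitive: yes — every two-step S-path is closed by a direct edge.
So S is a preorder.

Yes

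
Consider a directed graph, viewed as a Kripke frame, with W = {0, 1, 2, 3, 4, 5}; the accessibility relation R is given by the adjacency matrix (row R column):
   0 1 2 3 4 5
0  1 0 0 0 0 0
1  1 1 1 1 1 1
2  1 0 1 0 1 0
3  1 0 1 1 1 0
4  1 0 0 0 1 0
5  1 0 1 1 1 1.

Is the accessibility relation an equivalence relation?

Reflexive: yes — every world is R-related to itself.
Symmetric: no — 1 R 0 but not 0 R 1.
Transitive: yes — every two-step R-path is closed by a direct edge.
So R is not an equivalence relation.

No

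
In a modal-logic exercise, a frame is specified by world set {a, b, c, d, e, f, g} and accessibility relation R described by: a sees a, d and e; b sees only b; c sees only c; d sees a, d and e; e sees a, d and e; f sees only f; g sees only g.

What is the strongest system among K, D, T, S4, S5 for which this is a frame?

S5

Serial (axiom D): yes — every world has a successor (e.g. a R a).
Reflexive (axiom T): yes — every world is R-related to itself.
Transitive (axiom 4): yes — every two-step R-path is closed by a direct edge.
Euclidean (axiom 5): yes — any two successors of a common world are R-related.
So F validates K, D, T, S4, S5. The strongest is S5.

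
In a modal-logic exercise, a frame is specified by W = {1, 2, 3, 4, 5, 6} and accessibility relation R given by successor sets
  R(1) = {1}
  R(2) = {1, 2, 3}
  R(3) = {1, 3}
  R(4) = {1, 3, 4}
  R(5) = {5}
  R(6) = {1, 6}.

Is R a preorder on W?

Yes

Reflexive: yes — every world is R-related to itself.
Transitive: yes — every two-step R-path is closed by a direct edge.
So R is a preorder.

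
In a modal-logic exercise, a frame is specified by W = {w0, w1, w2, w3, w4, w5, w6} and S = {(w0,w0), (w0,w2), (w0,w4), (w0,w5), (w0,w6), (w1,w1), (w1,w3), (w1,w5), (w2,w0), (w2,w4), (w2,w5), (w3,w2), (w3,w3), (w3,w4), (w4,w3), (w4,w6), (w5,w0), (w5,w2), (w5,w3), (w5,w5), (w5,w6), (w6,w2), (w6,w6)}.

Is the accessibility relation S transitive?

Transitive: no — w0 S w4 and w4 S w3, but not w0 S w3.

No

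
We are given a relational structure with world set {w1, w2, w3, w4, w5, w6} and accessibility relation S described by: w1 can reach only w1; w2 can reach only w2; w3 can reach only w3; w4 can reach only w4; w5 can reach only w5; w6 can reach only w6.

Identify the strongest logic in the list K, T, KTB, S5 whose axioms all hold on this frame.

S5

Reflexive (axiom T): yes — every world is S-related to itself.
Symmetric (axiom B): yes — every pair in S has its reverse in S.
Euclidean (axiom 5): yes — any two successors of a common world are S-related.
So F validates K, T, KTB, S5. The strongest is S5.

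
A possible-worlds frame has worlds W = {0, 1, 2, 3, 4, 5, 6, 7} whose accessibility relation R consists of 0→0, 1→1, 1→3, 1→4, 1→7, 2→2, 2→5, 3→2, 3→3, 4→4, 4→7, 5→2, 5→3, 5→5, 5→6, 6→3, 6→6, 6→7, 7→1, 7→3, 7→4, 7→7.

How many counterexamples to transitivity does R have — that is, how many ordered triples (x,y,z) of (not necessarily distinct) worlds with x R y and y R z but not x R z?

11

Enumerating: (1,3,2), (2,5,3), (2,5,6), (3,2,5), (4,7,1), (4,7,3), (5,6,7), (6,3,2), (6,7,1), (6,7,4), (7,3,2).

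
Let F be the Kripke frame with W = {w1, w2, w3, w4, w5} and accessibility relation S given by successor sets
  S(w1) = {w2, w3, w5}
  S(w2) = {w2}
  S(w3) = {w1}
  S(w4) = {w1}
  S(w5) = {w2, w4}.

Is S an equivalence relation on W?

Reflexive: no — w1 is not related to itself.
Symmetric: no — w1 S w2 but not w2 S w1.
Transitive: no — w1 S w5 and w5 S w4, but not w1 S w4.
So S is not an equivalence relation.

No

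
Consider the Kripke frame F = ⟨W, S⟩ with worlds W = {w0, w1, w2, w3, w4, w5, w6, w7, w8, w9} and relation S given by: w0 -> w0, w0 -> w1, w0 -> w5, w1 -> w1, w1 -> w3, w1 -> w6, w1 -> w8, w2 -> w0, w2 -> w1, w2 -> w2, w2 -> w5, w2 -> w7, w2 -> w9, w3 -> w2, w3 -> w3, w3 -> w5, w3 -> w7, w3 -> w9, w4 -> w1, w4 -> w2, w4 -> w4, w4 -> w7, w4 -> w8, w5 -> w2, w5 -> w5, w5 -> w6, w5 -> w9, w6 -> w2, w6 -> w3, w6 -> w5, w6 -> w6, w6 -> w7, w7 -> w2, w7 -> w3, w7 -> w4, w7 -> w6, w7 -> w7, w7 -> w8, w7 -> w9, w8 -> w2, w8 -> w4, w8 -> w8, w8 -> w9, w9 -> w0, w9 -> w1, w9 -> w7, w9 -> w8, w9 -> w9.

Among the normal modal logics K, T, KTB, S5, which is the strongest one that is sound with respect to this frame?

T

Reflexive (axiom T): yes — every world is S-related to itself.
Symmetric (axiom B): no — w0 S w1 but not w1 S w0.
Euclidean (axiom 5): no — w0 S w1 and w0 S w5, but not w1 S w5.
So F validates K, T; KTB would additionally require S to be symmetric. The strongest is T.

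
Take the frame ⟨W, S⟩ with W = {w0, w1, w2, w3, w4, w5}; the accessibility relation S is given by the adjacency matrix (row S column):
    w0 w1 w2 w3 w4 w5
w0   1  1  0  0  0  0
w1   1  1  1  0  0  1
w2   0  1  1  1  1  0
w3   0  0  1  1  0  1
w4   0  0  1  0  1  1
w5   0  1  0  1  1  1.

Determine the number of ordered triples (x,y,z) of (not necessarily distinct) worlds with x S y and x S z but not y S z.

22

Enumerating: (w1,w0,w2), (w1,w0,w5), (w1,w2,w0), (w1,w2,w5), (w1,w5,w0), (w1,w5,w2), (w2,w1,w3), (w2,w1,w4), (w2,w3,w1), (w2,w3,w4), (w2,w4,w1), (w2,w4,w3), … and 10 more.
Total: 22.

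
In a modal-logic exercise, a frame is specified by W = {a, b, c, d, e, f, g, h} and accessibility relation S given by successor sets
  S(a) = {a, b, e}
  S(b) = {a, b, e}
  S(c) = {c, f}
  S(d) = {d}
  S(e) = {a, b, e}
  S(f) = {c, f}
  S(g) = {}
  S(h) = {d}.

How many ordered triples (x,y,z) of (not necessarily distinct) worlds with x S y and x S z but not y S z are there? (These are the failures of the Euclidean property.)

0

S is Euclidean; there are no such tuples.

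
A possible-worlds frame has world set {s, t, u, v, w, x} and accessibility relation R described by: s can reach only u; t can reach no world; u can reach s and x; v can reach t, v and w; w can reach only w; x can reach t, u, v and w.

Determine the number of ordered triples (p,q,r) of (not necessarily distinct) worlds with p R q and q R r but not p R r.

Enumerating: (s,u,s), (s,u,x), (u,s,u), (u,x,t), (u,x,u), (u,x,v), (u,x,w), (x,u,s), (x,u,x).

9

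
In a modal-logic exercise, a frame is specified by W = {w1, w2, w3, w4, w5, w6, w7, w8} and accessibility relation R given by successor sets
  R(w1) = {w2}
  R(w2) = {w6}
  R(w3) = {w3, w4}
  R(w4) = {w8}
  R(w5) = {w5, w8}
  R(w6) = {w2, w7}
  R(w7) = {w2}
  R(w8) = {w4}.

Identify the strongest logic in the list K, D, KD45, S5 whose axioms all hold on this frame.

D

Serial (axiom D): yes — every world has a successor (e.g. w1 R w2).
Euclidean (axiom 5): no — w6 R w2 and w6 R w7, but not w2 R w7.
Transitive (axiom 4): no — w1 R w2 and w2 R w6, but not w1 R w6.
Reflexive (axiom T): no — w1 is not related to itself.
So F validates K, D; KD45 would additionally require R to be Euclidean and transitive. The strongest is D.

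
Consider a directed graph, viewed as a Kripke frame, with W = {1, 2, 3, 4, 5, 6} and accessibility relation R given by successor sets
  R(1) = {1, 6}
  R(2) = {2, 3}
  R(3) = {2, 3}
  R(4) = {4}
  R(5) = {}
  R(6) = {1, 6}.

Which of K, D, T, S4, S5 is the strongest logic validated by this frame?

Serial (axiom D): no — 5 has no R-successor.
Reflexive (axiom T): no — 5 is not related to itself.
Transitive (axiom 4): yes — every two-step R-path is closed by a direct edge.
Euclidean (axiom 5): yes — any two successors of a common world are R-related.
So F validates K; D would additionally require R to be serial. The strongest is K.

K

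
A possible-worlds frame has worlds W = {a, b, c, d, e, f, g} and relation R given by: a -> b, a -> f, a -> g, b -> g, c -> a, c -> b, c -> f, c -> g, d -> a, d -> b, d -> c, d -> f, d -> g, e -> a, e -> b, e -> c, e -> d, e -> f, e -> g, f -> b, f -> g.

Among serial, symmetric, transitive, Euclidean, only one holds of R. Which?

Serial: no — g has no R-successor.
Symmetric: no — a R b but not b R a.
Transitive: yes — every two-step R-path is closed by a direct edge.
Euclidean: no — a R b and a R f, but not b R f.
Only transitive holds.

transitive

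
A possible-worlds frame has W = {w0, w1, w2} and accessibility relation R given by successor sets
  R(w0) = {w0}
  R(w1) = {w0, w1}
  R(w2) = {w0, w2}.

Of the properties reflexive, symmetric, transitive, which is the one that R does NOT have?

symmetric

Reflexive: yes — every world is R-related to itself.
Symmetric: no — w1 R w0 but not w0 R w1.
Transitive: yes — every two-step R-path is closed by a direct edge.
Only symmetric fails.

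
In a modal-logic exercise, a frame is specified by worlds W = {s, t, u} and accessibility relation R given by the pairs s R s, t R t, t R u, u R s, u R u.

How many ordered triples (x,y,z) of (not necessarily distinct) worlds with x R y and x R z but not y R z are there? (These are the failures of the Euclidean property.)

Enumerating: (t,u,t), (u,s,u).

2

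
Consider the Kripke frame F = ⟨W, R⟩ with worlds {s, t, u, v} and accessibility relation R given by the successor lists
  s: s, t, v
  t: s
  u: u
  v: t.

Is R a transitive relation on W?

No

Transitive: no — t R s and s R v, but not t R v.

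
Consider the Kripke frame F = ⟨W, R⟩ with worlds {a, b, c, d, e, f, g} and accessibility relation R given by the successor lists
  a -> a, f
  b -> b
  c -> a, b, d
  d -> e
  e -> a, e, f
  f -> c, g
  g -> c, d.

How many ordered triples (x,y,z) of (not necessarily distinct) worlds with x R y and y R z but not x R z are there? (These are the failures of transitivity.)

Enumerating: (a,f,c), (a,f,g), (c,a,f), (c,d,e), (d,e,a), (d,e,f), (e,f,c), (e,f,g), (f,c,a), (f,c,b), (f,c,d), (f,g,d), (g,c,a), (g,c,b), (g,d,e).

15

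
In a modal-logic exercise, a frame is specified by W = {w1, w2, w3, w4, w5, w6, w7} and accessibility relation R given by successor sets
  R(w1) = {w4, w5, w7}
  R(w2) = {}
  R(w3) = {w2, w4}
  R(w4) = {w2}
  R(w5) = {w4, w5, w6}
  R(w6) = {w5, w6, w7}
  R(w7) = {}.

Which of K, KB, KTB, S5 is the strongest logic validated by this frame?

K

Symmetric (axiom B): no — w1 R w4 but not w4 R w1.
Reflexive (axiom T): no — w1 is not related to itself.
Euclidean (axiom 5): no — w1 R w4 and w1 R w5, but not w4 R w5.
So F validates K; KB would additionally require R to be symmetric. The strongest is K.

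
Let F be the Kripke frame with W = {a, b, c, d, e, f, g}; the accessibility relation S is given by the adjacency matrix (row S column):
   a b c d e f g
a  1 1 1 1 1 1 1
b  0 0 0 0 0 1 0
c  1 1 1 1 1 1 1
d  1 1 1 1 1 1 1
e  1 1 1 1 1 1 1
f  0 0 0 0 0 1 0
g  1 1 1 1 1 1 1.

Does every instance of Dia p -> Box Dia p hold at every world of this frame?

Axiom 5 corresponds to the accessibility relation being Euclidean.
Euclidean: no — a S b and a S c, but not b S c.

No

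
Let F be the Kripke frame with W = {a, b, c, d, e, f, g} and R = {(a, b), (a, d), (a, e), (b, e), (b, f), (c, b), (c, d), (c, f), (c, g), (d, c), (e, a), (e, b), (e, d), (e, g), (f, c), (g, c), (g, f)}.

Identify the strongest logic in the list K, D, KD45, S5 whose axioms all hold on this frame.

D

Serial (axiom D): yes — every world has a successor (e.g. a R b).
Euclidean (axiom 5): no — a R b and a R d, but not b R d.
Transitive (axiom 4): no — a R b and b R f, but not a R f.
Reflexive (axiom T): no — a is not related to itself.
So F validates K, D; KD45 would additionally require R to be Euclidean and transitive. The strongest is D.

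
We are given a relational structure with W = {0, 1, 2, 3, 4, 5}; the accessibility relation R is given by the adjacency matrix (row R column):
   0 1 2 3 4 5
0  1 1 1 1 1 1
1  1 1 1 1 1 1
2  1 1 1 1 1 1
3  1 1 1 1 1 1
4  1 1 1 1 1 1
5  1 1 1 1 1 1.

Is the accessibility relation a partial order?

No

Reflexive: yes — every world is R-related to itself.
Transitive: yes — every two-step R-path is closed by a direct edge.
Antisymmetric: no — 0 R 1 and 1 R 0 with 0 ≠ 1.
So R is not a partial order.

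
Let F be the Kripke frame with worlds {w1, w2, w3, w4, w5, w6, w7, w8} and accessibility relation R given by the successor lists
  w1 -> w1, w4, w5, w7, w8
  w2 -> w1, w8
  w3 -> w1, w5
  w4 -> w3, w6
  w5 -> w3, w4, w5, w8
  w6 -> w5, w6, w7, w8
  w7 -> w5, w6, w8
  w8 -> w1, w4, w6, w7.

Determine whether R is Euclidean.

No

Euclidean: no — w1 R w4 and w1 R w5, but not w4 R w5.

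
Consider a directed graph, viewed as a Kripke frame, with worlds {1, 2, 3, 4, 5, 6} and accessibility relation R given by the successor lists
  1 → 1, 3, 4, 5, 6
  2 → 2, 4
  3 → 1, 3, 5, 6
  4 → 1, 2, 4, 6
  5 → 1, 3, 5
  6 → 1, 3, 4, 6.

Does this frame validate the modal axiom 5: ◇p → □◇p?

No

By correspondence theory, 5 is valid on a frame iff R is Euclidean.
Euclidean: no — 1 R 3 and 1 R 4, but not 3 R 4.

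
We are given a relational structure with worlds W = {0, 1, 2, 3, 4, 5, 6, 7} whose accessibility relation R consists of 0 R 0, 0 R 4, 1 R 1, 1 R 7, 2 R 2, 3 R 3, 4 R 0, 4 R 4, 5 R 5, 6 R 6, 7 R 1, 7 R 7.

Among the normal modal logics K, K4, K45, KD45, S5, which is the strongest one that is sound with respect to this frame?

Transitive (axiom 4): yes — every two-step R-path is closed by a direct edge.
Euclidean (axiom 5): yes — any two successors of a common world are R-related.
Serial (axiom D): yes — every world has a successor (e.g. 0 R 0).
Reflexive (axiom T): yes — every world is R-related to itself.
So F validates K, K4, K45, KD45, S5. The strongest is S5.

S5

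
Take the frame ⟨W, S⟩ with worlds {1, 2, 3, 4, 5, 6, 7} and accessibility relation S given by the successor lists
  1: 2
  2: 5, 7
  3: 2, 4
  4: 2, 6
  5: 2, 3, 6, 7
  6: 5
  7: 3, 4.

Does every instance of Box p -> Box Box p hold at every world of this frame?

No

Axiom 4 corresponds to the accessibility relation being transitive.
Transitive: no — 1 S 2 and 2 S 5, but not 1 S 5.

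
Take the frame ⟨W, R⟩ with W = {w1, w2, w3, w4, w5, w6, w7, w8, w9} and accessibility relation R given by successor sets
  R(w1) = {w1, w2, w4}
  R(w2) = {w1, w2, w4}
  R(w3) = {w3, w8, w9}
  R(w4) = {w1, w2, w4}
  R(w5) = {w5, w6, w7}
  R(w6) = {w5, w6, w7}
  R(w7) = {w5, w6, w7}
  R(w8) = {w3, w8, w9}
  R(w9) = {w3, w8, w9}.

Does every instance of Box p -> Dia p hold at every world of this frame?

By correspondence theory, D is valid on a frame iff R is serial.
Serial: yes — every world has a successor (e.g. w1 R w1).

Yes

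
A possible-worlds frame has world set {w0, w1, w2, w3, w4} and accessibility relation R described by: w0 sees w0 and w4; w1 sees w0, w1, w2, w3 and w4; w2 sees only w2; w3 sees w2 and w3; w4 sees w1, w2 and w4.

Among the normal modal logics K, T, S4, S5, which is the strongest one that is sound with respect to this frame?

T

Reflexive (axiom T): yes — every world is R-related to itself.
Transitive (axiom 4): no — w0 R w4 and w4 R w1, but not w0 R w1.
Euclidean (axiom 5): no — w1 R w0 and w1 R w2, but not w0 R w2.
So F validates K, T; S4 would additionally require R to be transitive. The strongest is T.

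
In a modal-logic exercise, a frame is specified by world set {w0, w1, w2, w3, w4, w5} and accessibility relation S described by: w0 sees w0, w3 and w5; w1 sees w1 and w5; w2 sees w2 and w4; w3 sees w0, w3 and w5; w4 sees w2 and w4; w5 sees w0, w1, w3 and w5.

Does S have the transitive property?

No

Transitive: no — w0 S w5 and w5 S w1, but not w0 S w1.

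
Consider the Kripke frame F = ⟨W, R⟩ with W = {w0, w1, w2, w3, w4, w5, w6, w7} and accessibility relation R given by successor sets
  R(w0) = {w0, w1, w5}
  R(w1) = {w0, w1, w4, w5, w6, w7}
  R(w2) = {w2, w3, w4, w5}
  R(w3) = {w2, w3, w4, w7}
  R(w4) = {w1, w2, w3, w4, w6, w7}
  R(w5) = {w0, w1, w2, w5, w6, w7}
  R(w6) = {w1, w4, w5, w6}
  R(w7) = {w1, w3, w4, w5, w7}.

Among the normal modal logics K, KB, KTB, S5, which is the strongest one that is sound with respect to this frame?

KTB

Symmetric (axiom B): yes — every pair in R has its reverse in R.
Reflexive (axiom T): yes — every world is R-related to itself.
Euclidean (axiom 5): no — w1 R w0 and w1 R w4, but not w0 R w4.
So F validates K, KB, KTB; S5 would additionally require R to be Euclidean. The strongest is KTB.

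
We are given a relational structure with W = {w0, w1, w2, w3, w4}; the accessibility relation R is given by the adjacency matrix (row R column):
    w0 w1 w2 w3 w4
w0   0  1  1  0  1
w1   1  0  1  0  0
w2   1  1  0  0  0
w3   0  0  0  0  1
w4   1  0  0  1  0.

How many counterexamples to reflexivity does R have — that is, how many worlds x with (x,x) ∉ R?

Enumerating: w0, w1, w2, w3, w4.

5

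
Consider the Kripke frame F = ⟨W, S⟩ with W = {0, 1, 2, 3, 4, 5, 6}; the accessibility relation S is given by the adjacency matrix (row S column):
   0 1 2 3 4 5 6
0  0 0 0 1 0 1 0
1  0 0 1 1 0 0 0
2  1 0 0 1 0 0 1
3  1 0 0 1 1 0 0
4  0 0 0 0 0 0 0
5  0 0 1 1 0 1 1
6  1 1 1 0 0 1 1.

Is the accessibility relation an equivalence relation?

Reflexive: no — 0 is not related to itself.
Symmetric: no — 0 S 5 but not 5 S 0.
Transitive: no — 0 S 3 and 3 S 4, but not 0 S 4.
So S is not an equivalence relation.

No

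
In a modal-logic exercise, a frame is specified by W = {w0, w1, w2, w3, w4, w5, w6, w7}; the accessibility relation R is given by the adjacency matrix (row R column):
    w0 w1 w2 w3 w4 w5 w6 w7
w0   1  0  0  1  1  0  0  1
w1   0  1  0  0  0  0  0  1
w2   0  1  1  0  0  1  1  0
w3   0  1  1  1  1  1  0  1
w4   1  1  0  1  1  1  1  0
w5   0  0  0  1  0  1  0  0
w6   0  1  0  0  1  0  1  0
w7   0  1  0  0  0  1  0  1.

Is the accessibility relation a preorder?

Reflexive: yes — every world is R-related to itself.
Transitive: no — w0 R w3 and w3 R w1, but not w0 R w1.
So R is not a preorder.

No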